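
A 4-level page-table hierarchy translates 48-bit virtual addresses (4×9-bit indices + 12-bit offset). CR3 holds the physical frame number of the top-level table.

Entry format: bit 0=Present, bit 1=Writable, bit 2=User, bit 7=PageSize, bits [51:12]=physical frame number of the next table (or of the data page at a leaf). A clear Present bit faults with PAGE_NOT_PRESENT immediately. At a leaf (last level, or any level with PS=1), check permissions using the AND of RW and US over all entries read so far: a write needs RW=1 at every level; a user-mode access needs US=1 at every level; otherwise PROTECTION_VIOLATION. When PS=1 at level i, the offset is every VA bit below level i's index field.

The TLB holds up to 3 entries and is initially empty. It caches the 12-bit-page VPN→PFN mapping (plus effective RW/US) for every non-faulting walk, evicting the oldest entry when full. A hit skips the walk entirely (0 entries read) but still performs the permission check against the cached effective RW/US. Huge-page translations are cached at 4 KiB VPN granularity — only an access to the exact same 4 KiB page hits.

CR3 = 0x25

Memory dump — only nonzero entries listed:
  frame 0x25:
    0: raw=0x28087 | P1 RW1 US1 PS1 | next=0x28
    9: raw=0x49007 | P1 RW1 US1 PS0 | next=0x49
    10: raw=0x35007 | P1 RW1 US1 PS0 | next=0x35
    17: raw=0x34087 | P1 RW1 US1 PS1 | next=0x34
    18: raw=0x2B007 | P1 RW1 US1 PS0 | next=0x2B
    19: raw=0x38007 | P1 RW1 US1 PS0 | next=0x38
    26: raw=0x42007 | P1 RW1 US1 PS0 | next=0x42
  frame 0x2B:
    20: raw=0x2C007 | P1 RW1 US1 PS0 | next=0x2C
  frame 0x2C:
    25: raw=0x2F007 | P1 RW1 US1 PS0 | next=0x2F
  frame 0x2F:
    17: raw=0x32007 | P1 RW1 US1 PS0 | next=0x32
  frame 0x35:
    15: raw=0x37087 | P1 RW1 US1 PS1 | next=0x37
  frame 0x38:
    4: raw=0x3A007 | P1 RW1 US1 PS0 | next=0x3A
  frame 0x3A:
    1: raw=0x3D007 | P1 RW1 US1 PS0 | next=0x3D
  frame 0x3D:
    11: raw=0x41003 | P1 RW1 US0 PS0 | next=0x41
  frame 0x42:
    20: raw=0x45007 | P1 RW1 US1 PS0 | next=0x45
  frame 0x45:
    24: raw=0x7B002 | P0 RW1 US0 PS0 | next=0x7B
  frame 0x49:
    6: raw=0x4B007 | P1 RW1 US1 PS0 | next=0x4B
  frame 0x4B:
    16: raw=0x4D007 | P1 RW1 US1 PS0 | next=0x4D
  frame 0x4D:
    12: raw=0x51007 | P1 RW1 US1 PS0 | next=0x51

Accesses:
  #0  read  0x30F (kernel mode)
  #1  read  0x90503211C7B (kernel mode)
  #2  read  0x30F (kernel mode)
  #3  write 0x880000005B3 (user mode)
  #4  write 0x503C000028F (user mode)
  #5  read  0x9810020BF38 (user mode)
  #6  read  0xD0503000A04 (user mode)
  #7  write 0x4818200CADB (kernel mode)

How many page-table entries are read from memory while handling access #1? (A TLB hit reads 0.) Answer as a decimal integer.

Walk each access:
#0 VA=0x30F (r,kernel):
  L0 @0x25[0] → 0x28087  P=1,RW=1,US=1,PS=1
  ⇒ phys 0x2830F (huge @L0)  [1 reads]
#1 VA=0x90503211C7B (r,kernel):
  L0 @0x25[18] → 0x2B007  P=1,RW=1,US=1,PS=0
  L1 @0x2B[20] → 0x2C007  P=1,RW=1,US=1,PS=0
  L2 @0x2C[25] → 0x2F007  P=1,RW=1,US=1,PS=0
  L3 @0x2F[17] → 0x32007  P=1,RW=1,US=1,PS=0
  ⇒ phys 0x32C7B  [4 reads]
#2 VA=0x30F (r,kernel):
  TLB hit vpn=0x0 → PA=0x2830F
#3 VA=0x880000005B3 (w,user):
  L0 @0x25[17] → 0x34087  P=1,RW=1,US=1,PS=1
  ⇒ phys 0x345B3 (huge @L0)  [1 reads]
#4 VA=0x503C000028F (w,user):
  L0 @0x25[10] → 0x35007  P=1,RW=1,US=1,PS=0
  L1 @0x35[15] → 0x37087  P=1,RW=1,US=1,PS=1
  ⇒ phys 0x3728F (huge @L1)  [2 reads]
#5 VA=0x9810020BF38 (r,user):
  L0 @0x25[19] → 0x38007  P=1,RW=1,US=1,PS=0
  L1 @0x38[4] → 0x3A007  P=1,RW=1,US=1,PS=0
  L2 @0x3A[1] → 0x3D007  P=1,RW=1,US=1,PS=0
  L3 @0x3D[11] → 0x41003  P=1,RW=1,US=0,PS=0
  ⇒ fault: PROTECTION_VIOLATION  — 4 lookups
#6 VA=0xD0503000A04 (r,user):
  L0 @0x25[26] → 0x42007  P=1,RW=1,US=1,PS=0
  L1 @0x42[20] → 0x45007  P=1,RW=1,US=1,PS=0
  L2 @0x45[24] → 0x7B002  P=0,RW=1,US=0,PS=0
  ⇒ fault: PAGE_NOT_PRESENT  — 3 lookups
#7 VA=0x4818200CADB (w,kernel):
  L0 @0x25[9] → 0x49007  P=1,RW=1,US=1,PS=0
  L1 @0x49[6] → 0x4B007  P=1,RW=1,US=1,PS=0
  L2 @0x4B[16] → 0x4D007  P=1,RW=1,US=1,PS=0
  L3 @0x4D[12] → 0x51007  P=1,RW=1,US=1,PS=0
  ⇒ phys 0x51ADB  [4 reads]

Entries read for #1: 4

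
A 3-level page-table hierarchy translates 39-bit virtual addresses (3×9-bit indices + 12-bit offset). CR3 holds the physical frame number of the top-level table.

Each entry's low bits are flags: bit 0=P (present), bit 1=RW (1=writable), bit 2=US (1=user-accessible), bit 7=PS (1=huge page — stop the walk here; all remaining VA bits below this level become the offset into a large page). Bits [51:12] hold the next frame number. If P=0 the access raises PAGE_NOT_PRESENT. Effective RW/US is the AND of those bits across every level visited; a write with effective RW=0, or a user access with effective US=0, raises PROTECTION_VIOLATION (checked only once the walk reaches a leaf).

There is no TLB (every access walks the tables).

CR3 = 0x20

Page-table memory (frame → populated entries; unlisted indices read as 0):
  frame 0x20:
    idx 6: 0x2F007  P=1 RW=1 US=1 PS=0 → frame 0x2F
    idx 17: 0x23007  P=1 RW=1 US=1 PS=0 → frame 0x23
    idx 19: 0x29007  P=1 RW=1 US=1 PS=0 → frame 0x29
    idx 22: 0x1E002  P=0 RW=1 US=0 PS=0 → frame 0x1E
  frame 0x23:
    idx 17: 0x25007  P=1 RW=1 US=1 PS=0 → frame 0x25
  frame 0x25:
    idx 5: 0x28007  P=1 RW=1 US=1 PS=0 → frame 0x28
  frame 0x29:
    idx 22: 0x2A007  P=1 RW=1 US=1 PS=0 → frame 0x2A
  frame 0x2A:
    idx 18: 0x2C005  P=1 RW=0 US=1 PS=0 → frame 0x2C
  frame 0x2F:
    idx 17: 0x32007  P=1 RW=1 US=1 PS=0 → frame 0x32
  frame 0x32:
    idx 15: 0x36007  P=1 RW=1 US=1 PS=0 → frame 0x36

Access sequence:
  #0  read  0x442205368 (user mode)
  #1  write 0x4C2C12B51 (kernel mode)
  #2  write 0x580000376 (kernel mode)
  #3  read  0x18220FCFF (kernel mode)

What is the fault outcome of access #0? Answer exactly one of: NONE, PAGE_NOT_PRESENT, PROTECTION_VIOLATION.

Walk each access:
#0 VA=0x442205368 (r,user):
  L0 @0x20[17] → 0x23007  P=1,RW=1,US=1,PS=0
  L1 @0x23[17] → 0x25007  P=1,RW=1,US=1,PS=0
  L2 @0x25[5] → 0x28007  P=1,RW=1,US=1,PS=0
  ✓ 0x28368  — 3 lookups
#1 VA=0x4C2C12B51 (w,kernel):
  L0 @0x20[19] → 0x29007  P=1,RW=1,US=1,PS=0
  L1 @0x29[22] → 0x2A007  P=1,RW=1,US=1,PS=0
  L2 @0x2A[18] → 0x2C005  P=1,RW=0,US=1,PS=0
  ✗ PROTECTION_VIOLATION  [3 reads]
#2 VA=0x580000376 (w,kernel):
  L0 @0x20[22] → 0x1E002  P=0,RW=1,US=0,PS=0
  ✗ PAGE_NOT_PRESENT  [1 reads]
#3 VA=0x18220FCFF (r,kernel):
  L0 @0x20[6] → 0x2F007  P=1,RW=1,US=1,PS=0
  L1 @0x2F[17] → 0x32007  P=1,RW=1,US=1,PS=0
  L2 @0x32[15] → 0x36007  P=1,RW=1,US=1,PS=0
  ✓ 0x36CFF  — 3 lookups

Access #0 fault: NONE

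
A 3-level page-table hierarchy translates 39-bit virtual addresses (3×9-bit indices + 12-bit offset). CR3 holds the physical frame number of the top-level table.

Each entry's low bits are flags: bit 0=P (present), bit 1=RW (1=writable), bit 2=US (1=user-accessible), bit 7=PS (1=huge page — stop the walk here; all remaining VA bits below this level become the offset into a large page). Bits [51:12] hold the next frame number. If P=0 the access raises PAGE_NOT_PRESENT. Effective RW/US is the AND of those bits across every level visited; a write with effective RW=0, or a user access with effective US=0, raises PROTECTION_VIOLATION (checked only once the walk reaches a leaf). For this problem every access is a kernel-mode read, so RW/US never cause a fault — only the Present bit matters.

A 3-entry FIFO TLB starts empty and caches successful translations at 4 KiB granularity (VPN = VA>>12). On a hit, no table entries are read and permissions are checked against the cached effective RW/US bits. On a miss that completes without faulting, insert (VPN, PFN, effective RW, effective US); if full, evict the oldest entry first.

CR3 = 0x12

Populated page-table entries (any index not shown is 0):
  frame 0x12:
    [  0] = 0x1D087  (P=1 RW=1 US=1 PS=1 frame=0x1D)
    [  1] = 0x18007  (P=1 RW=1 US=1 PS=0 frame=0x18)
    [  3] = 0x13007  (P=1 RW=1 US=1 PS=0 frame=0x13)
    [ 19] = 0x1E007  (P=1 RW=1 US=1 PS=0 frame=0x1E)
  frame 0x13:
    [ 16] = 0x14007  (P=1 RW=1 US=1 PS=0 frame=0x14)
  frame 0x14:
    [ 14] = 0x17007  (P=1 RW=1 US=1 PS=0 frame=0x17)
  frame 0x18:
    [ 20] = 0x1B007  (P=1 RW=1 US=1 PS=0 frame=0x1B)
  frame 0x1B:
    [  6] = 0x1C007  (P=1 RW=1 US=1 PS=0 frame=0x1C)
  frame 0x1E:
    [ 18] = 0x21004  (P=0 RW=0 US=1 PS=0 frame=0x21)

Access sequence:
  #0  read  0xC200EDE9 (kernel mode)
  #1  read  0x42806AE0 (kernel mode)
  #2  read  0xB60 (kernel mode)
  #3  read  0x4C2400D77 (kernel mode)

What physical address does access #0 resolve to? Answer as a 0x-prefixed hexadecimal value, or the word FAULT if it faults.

Per-access translation:
#0 VA=0xC200EDE9 (r,kernel):
  L0 @0x12[3] → 0x13007  P=1,RW=1,US=1,PS=0
  L1 @0x13[16] → 0x14007  P=1,RW=1,US=1,PS=0
  L2 @0x14[14] → 0x17007  P=1,RW=1,US=1,PS=0
  → PA=0x17DE9  (3 entries read)
#1 VA=0x42806AE0 (r,kernel):
  L0 @0x12[1] → 0x18007  P=1,RW=1,US=1,PS=0
  L1 @0x18[20] → 0x1B007  P=1,RW=1,US=1,PS=0
  L2 @0x1B[6] → 0x1C007  P=1,RW=1,US=1,PS=0
  → PA=0x1CAE0  (3 entries read)
#2 VA=0xB60 (r,kernel):
  L0 @0x12[0] → 0x1D087  P=1,RW=1,US=1,PS=1
  → PA=0x1DB60 (huge @L0)  (1 entries read)
#3 VA=0x4C2400D77 (r,kernel):
  L0 @0x12[19] → 0x1E007  P=1,RW=1,US=1,PS=0
  L1 @0x1E[18] → 0x21004  P=0,RW=0,US=1,PS=0
  ⇒ fault: PAGE_NOT_PRESENT  — 2 lookups

Access #0 PA: 0x17DE9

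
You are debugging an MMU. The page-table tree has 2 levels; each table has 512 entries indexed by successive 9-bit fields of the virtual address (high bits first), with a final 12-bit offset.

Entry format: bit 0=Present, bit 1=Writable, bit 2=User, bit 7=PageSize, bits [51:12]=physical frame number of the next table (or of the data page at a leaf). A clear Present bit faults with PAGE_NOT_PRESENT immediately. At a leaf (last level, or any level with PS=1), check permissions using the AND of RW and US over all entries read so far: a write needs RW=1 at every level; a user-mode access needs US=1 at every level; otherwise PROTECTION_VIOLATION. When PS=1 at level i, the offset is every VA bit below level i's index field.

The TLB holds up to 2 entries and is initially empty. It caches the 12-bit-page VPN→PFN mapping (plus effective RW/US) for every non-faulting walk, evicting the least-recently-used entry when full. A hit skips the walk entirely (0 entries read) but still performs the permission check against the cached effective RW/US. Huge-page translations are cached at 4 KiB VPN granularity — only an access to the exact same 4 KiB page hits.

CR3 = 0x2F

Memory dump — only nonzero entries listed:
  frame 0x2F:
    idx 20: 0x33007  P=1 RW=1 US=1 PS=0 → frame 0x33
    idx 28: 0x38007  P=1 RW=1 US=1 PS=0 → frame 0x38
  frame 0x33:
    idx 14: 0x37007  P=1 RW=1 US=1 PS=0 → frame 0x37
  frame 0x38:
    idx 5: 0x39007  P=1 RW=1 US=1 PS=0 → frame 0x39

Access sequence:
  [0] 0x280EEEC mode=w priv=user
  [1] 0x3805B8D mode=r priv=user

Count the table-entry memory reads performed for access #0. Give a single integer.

Per-access translation:
#0 VA=0x280EEEC (w,user):
  lvl0: tbl 0x2F, slot 20 ⇒ 0x33007 (P1/RW1/US1/PS0)
  lvl1: tbl 0x33, slot 14 ⇒ 0x37007 (P1/RW1/US1/PS0)
  → PA=0x37EEC  (2 entries read)
#1 VA=0x3805B8D (r,user):
  lvl0: tbl 0x2F, slot 28 ⇒ 0x38007 (P1/RW1/US1/PS0)
  lvl1: tbl 0x38, slot 5 ⇒ 0x39007 (P1/RW1/US1/PS0)
  → PA=0x39B8D  (2 entries read)

Entries read for #0: 2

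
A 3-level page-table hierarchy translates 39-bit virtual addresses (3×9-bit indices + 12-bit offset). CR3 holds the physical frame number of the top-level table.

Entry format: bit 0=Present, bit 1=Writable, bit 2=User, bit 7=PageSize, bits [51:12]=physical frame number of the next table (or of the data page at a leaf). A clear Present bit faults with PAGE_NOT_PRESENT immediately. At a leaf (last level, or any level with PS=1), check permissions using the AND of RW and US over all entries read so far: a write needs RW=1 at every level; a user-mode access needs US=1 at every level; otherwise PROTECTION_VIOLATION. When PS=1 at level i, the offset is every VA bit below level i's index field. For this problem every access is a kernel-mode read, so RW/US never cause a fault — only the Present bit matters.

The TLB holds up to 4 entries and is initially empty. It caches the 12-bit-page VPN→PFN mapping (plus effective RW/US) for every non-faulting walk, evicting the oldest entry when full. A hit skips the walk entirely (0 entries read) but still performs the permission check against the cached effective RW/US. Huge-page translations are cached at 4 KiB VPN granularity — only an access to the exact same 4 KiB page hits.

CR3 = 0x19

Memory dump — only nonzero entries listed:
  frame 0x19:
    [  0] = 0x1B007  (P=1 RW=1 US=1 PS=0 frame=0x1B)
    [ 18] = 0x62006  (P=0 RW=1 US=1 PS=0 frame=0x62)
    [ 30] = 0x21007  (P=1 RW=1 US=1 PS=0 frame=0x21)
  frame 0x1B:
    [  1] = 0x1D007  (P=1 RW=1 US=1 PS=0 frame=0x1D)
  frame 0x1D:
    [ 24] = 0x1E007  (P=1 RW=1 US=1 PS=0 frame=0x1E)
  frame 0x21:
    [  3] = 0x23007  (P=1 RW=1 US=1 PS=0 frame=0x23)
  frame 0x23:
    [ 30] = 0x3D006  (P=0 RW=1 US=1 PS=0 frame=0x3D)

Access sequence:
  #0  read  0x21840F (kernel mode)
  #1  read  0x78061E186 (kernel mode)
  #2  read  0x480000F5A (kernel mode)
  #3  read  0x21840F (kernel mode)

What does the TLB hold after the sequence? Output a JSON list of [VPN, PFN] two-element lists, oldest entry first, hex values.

Trace:
#0 VA=0x21840F (r,kernel):
  lvl0: tbl 0x19, slot 0 ⇒ 0x1B007 (P1/RW1/US1/PS0)
  lvl1: tbl 0x1B, slot 1 ⇒ 0x1D007 (P1/RW1/US1/PS0)
  lvl2: tbl 0x1D, slot 24 ⇒ 0x1E007 (P1/RW1/US1/PS0)
  → PA=0x1E40F  (3 entries read)
#1 VA=0x78061E186 (r,kernel):
  lvl0: tbl 0x19, slot 30 ⇒ 0x21007 (P1/RW1/US1/PS0)
  lvl1: tbl 0x21, slot 3 ⇒ 0x23007 (P1/RW1/US1/PS0)
  lvl2: tbl 0x23, slot 30 ⇒ 0x3D006 (P0/RW1/US1/PS0)
  ⇒ fault: PAGE_NOT_PRESENT  — 3 lookups
#2 VA=0x480000F5A (r,kernel):
  lvl0: tbl 0x19, slot 18 ⇒ 0x62006 (P0/RW1/US1/PS0)
  ⇒ fault: PAGE_NOT_PRESENT  — 1 lookups
#3 VA=0x21840F (r,kernel):
  TLB hit vpn=0x218 → PA=0x1E40F

TLB: [["0x218", "0x1E"]]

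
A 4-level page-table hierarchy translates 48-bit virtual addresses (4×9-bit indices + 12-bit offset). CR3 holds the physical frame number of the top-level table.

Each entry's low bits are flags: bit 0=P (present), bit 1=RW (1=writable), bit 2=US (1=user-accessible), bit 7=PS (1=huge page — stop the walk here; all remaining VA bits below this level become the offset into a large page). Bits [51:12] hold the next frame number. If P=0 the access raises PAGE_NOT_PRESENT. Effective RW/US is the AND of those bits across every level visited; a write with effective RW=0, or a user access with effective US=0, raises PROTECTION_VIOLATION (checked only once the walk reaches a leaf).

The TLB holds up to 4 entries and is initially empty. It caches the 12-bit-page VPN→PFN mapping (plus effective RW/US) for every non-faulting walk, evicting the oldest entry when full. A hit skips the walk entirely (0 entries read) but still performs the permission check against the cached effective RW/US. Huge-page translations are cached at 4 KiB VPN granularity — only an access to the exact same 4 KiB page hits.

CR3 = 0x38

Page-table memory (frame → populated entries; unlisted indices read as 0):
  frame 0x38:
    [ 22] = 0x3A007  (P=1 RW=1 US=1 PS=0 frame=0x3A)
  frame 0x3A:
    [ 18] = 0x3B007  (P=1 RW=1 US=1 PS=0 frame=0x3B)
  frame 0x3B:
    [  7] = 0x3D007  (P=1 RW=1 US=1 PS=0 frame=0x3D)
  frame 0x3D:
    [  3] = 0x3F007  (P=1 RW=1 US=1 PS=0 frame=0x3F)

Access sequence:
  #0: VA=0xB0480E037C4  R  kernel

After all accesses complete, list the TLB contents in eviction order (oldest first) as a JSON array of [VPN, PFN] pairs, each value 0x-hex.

Walk each access:
#0 VA=0xB0480E037C4 (r,kernel):
  L0: frame=0x38 idx=22 entry=0x3A007 [P=1 RW=1 US=1 PS=0]
  L1: frame=0x3A idx=18 entry=0x3B007 [P=1 RW=1 US=1 PS=0]
  L2: frame=0x3B idx=7 entry=0x3D007 [P=1 RW=1 US=1 PS=0]
  L3: frame=0x3D idx=3 entry=0x3F007 [P=1 RW=1 US=1 PS=0]
  ⇒ phys 0x3F7C4  [4 reads]

TLB: [["0xB0480E03", "0x3F"]]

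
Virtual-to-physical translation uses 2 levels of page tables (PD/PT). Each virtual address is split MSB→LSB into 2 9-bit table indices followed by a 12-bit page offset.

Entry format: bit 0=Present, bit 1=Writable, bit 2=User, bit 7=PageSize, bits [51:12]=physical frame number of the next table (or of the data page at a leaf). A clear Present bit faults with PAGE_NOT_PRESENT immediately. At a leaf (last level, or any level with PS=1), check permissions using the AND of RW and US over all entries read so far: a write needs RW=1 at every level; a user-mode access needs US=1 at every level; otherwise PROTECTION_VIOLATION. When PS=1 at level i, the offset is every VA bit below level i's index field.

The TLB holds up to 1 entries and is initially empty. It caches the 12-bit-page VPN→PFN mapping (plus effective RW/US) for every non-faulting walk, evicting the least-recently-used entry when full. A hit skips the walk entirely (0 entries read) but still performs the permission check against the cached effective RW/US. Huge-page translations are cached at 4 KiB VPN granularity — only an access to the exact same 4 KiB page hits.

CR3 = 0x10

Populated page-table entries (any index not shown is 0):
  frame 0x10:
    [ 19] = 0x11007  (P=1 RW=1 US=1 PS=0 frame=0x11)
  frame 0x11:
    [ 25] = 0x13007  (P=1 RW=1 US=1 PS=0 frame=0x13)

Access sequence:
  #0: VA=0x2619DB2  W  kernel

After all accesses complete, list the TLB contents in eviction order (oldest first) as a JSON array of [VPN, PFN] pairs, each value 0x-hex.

Trace:
#0 VA=0x2619DB2 (w,kernel):
  L0 @0x10[19] → 0x11007  P=1,RW=1,US=1,PS=0
  L1 @0x11[25] → 0x13007  P=1,RW=1,US=1,PS=0
  ✓ 0x13DB2  — 2 lookups

TLB: [["0x2619", "0x13"]]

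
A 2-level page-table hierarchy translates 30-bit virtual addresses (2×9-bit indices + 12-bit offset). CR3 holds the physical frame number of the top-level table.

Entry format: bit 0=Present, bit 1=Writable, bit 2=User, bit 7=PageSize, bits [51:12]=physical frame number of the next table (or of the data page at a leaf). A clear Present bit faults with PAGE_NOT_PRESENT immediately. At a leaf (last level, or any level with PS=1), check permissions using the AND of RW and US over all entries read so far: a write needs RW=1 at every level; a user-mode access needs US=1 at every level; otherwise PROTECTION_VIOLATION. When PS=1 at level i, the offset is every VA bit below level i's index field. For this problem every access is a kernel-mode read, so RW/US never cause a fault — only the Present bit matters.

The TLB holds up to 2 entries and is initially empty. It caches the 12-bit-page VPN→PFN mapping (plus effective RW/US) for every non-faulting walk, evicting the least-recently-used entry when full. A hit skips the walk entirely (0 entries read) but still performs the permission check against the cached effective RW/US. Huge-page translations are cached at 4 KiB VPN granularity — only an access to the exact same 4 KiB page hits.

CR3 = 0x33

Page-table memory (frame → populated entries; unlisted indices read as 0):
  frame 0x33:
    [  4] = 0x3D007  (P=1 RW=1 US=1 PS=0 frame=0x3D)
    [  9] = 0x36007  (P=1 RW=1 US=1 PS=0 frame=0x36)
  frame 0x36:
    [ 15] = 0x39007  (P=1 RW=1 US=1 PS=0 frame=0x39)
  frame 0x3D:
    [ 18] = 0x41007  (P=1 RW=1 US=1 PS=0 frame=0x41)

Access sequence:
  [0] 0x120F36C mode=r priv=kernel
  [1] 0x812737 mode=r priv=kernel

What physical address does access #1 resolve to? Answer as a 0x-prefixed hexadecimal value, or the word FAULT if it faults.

Per-access translation:
#0 VA=0x120F36C (r,kernel):
  [0] read 0x33 idx=9: raw=0x36007 flags P=1 W=1 U=1 S=0
  [1] read 0x36 idx=15: raw=0x39007 flags P=1 W=1 U=1 S=0
  ✓ 0x3936C  — 2 lookups
#1 VA=0x812737 (r,kernel):
  [0] read 0x33 idx=4: raw=0x3D007 flags P=1 W=1 U=1 S=0
  [1] read 0x3D idx=18: raw=0x41007 flags P=1 W=1 U=1 S=0
  ✓ 0x41737  — 2 lookups

Access #1 PA: 0x41737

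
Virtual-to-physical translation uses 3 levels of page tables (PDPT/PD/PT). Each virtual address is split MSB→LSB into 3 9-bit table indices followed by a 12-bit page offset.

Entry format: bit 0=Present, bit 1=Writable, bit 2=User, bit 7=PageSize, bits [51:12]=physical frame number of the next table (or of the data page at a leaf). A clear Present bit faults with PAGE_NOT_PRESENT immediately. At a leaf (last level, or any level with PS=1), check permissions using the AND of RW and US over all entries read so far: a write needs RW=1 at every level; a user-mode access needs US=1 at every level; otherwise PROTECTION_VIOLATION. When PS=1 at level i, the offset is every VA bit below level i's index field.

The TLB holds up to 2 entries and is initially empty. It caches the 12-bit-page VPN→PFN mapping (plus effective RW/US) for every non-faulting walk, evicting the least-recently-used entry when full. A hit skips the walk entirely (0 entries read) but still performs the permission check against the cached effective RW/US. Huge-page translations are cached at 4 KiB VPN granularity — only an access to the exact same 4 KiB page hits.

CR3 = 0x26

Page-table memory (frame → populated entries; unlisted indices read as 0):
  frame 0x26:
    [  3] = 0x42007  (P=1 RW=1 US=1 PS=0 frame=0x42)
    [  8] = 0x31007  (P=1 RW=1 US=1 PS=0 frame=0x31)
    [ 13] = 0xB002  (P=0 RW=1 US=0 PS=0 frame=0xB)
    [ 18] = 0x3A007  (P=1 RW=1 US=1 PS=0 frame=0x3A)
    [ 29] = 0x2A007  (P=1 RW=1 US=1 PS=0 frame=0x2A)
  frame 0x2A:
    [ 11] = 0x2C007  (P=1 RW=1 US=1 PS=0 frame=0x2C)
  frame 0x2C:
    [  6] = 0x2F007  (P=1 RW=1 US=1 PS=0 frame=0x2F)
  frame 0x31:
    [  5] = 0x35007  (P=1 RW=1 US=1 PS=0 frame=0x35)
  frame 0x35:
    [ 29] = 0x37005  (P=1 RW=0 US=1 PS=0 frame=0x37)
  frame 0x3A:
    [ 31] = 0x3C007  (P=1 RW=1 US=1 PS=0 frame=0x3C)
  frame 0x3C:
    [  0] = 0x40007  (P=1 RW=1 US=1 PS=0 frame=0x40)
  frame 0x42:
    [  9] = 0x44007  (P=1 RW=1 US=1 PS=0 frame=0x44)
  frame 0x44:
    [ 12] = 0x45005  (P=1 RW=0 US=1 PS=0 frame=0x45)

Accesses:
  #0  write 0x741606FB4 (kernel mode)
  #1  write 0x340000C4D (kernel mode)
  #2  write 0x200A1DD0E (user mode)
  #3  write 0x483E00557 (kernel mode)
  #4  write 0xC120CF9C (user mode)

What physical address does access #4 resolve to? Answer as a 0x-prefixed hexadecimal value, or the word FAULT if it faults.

Trace:
#0 VA=0x741606FB4 (w,kernel):
  L0: frame=0x26 idx=29 entry=0x2A007 [P=1 RW=1 US=1 PS=0]
  L1: frame=0x2A idx=11 entry=0x2C007 [P=1 RW=1 US=1 PS=0]
  L2: frame=0x2C idx=6 entry=0x2F007 [P=1 RW=1 US=1 PS=0]
  ⇒ phys 0x2FFB4  [3 reads]
#1 VA=0x340000C4D (w,kernel):
  L0: frame=0x26 idx=13 entry=0xB002 [P=0 RW=1 US=0 PS=0]
  ⇒ fault: PAGE_NOT_PRESENT  — 1 lookups
#2 VA=0x200A1DD0E (w,user):
  L0: frame=0x26 idx=8 entry=0x31007 [P=1 RW=1 US=1 PS=0]
  L1: frame=0x31 idx=5 entry=0x35007 [P=1 RW=1 US=1 PS=0]
  L2: frame=0x35 idx=29 entry=0x37005 [P=1 RW=0 US=1 PS=0]
  ⇒ fault: PROTECTION_VIOLATION  — 3 lookups
#3 VA=0x483E00557 (w,kernel):
  L0: frame=0x26 idx=18 entry=0x3A007 [P=1 RW=1 US=1 PS=0]
  L1: frame=0x3A idx=31 entry=0x3C007 [P=1 RW=1 US=1 PS=0]
  L2: frame=0x3C idx=0 entry=0x40007 [P=1 RW=1 US=1 PS=0]
  ⇒ phys 0x40557  [3 reads]
#4 VA=0xC120CF9C (w,user):
  L0: frame=0x26 idx=3 entry=0x42007 [P=1 RW=1 US=1 PS=0]
  L1: frame=0x42 idx=9 entry=0x44007 [P=1 RW=1 US=1 PS=0]
  L2: frame=0x44 idx=12 entry=0x45005 [P=1 RW=0 US=1 PS=0]
  ⇒ fault: PROTECTION_VIOLATION  — 3 lookups

Access #4 PA: FAULT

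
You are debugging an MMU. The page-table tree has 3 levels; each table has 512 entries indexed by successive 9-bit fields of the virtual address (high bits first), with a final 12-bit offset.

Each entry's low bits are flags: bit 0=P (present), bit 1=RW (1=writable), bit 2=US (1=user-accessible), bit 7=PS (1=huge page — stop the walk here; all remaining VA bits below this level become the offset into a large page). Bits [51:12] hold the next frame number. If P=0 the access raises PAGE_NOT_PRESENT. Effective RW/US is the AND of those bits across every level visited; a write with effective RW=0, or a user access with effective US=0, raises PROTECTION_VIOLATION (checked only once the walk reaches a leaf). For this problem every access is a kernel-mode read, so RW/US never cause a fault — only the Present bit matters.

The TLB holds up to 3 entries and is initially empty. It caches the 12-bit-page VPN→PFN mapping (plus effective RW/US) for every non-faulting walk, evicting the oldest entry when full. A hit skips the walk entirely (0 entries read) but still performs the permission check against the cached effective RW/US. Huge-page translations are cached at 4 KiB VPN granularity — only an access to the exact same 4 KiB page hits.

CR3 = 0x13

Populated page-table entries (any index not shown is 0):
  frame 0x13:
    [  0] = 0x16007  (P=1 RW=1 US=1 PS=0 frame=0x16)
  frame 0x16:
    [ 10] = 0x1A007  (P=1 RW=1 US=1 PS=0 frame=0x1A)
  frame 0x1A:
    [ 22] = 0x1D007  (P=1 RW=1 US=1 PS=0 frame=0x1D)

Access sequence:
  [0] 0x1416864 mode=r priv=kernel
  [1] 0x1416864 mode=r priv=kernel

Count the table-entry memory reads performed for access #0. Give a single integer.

Per-access translation:
#0 VA=0x1416864 (r,kernel):
  L0 @0x13[0] → 0x16007  P=1,RW=1,US=1,PS=0
  L1 @0x16[10] → 0x1A007  P=1,RW=1,US=1,PS=0
  L2 @0x1A[22] → 0x1D007  P=1,RW=1,US=1,PS=0
  ✓ 0x1D864  — 3 lookups
#1 VA=0x1416864 (r,kernel):
  TLB hit vpn=0x1416 → PA=0x1D864

Entries read for #0: 3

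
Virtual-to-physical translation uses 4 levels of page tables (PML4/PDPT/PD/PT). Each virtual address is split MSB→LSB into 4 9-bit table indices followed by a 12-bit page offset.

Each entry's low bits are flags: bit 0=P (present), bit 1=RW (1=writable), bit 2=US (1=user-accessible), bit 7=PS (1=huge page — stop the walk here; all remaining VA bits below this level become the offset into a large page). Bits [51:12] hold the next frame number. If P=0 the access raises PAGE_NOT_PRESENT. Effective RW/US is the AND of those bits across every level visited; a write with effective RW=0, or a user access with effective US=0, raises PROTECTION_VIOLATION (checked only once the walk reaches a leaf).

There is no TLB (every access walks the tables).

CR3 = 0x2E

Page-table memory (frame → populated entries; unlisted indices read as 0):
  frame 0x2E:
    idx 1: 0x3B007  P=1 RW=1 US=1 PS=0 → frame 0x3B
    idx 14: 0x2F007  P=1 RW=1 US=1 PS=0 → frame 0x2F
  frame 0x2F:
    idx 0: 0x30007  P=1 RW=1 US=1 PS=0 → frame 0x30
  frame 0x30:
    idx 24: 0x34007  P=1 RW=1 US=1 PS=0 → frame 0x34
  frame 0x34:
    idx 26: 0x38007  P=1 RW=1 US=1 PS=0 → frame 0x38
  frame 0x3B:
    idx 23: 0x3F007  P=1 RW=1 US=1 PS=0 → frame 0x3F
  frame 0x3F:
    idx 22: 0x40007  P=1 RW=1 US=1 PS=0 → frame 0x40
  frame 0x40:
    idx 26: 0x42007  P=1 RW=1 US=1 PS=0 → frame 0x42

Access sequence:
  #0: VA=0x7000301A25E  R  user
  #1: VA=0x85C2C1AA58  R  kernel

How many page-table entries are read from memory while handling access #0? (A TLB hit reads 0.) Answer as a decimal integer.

Per-access translation:
#0 VA=0x7000301A25E (r,user):
  L0 @0x2E[14] → 0x2F007  P=1,RW=1,US=1,PS=0
  L1 @0x2F[0] → 0x30007  P=1,RW=1,US=1,PS=0
  L2 @0x30[24] → 0x34007  P=1,RW=1,US=1,PS=0
  L3 @0x34[26] → 0x38007  P=1,RW=1,US=1,PS=0
  → PA=0x3825E  (4 entries read)
#1 VA=0x85C2C1AA58 (r,kernel):
  L0 @0x2E[1] → 0x3B007  P=1,RW=1,US=1,PS=0
  L1 @0x3B[23] → 0x3F007  P=1,RW=1,US=1,PS=0
  L2 @0x3F[22] → 0x40007  P=1,RW=1,US=1,PS=0
  L3 @0x40[26] → 0x42007  P=1,RW=1,US=1,PS=0
  → PA=0x42A58  (4 entries read)

Entries read for #0: 4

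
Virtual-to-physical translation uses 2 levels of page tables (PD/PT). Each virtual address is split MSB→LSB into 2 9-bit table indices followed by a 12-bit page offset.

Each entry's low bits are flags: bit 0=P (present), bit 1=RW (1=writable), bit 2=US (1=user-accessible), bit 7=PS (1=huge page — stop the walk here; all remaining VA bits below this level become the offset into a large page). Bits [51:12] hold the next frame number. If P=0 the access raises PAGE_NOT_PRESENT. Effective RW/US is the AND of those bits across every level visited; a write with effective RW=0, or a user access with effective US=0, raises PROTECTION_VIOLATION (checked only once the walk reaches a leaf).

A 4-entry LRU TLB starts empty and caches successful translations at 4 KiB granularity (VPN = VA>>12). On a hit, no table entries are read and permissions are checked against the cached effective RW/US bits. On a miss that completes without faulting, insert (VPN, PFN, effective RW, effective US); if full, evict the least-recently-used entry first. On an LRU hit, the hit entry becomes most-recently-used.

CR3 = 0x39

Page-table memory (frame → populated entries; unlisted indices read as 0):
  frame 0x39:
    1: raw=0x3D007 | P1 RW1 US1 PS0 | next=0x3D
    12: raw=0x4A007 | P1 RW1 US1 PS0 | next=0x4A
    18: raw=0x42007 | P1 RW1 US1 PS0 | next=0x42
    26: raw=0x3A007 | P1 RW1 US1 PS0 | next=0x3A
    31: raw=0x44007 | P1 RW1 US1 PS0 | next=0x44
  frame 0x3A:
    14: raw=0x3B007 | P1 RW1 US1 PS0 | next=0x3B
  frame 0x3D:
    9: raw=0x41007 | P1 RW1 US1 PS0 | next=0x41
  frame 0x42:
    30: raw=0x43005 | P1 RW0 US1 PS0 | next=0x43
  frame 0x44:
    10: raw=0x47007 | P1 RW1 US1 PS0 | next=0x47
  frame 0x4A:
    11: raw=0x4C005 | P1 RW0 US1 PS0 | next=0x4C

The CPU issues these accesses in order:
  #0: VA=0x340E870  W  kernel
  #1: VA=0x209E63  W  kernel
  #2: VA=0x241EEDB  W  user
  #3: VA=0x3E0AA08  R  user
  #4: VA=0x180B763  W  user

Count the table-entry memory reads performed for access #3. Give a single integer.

Walk each access:
#0 VA=0x340E870 (w,kernel):
  lvl0: tbl 0x39, slot 26 ⇒ 0x3A007 (P1/RW1/US1/PS0)
  lvl1: tbl 0x3A, slot 14 ⇒ 0x3B007 (P1/RW1/US1/PS0)
  → PA=0x3B870  (2 entries read)
#1 VA=0x209E63 (w,kernel):
  lvl0: tbl 0x39, slot 1 ⇒ 0x3D007 (P1/RW1/US1/PS0)
  lvl1: tbl 0x3D, slot 9 ⇒ 0x41007 (P1/RW1/US1/PS0)
  → PA=0x41E63  (2 entries read)
#2 VA=0x241EEDB (w,user):
  lvl0: tbl 0x39, slot 18 ⇒ 0x42007 (P1/RW1/US1/PS0)
  lvl1: tbl 0x42, slot 30 ⇒ 0x43005 (P1/RW0/US1/PS0)
  ⇒ fault: PROTECTION_VIOLATION  — 2 lookups
#3 VA=0x3E0AA08 (r,user):
  lvl0: tbl 0x39, slot 31 ⇒ 0x44007 (P1/RW1/US1/PS0)
  lvl1: tbl 0x44, slot 10 ⇒ 0x47007 (P1/RW1/US1/PS0)
  → PA=0x47A08  (2 entries read)
#4 VA=0x180B763 (w,user):
  lvl0: tbl 0x39, slot 12 ⇒ 0x4A007 (P1/RW1/US1/PS0)
  lvl1: tbl 0x4A, slot 11 ⇒ 0x4C005 (P1/RW0/US1/PS0)
  ⇒ fault: PROTECTION_VIOLATION  — 2 lookups

Entries read for #3: 2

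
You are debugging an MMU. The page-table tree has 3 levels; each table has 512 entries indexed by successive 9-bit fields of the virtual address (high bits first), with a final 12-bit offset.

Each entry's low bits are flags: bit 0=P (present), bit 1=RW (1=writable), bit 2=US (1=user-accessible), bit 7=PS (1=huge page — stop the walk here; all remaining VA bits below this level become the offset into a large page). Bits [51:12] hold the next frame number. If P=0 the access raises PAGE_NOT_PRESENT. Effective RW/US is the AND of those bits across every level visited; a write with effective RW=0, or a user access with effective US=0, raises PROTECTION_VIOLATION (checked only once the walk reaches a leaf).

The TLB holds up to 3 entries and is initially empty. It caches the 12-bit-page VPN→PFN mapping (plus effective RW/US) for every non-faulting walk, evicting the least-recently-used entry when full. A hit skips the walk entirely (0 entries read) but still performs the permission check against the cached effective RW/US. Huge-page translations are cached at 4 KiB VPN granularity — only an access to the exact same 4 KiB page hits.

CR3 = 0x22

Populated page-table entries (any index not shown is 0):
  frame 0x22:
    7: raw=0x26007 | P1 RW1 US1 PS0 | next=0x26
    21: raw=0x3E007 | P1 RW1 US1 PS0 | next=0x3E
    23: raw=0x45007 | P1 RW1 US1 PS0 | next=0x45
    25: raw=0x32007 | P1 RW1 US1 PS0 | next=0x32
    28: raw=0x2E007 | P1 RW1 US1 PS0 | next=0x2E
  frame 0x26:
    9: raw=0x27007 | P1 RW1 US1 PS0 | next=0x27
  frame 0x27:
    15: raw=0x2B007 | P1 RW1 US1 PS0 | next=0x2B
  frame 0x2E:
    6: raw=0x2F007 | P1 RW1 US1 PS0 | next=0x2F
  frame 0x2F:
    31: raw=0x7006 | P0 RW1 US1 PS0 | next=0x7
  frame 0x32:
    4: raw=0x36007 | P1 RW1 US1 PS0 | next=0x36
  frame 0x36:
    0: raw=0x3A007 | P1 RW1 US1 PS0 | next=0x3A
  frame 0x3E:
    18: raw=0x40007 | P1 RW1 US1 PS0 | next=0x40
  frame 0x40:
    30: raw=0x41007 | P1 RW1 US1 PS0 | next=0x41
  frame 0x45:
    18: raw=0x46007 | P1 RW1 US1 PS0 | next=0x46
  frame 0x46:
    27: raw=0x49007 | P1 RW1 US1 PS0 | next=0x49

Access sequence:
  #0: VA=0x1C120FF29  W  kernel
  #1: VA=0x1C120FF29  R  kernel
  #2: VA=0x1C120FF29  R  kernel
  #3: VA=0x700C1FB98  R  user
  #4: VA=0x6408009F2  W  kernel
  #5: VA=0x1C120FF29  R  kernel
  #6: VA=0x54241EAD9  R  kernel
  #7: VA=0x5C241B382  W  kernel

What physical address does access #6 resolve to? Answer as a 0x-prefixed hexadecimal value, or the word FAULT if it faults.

Per-access translation:
#0 VA=0x1C120FF29 (w,kernel):
  [0] read 0x22 idx=7: raw=0x26007 flags P=1 W=1 U=1 S=0
  [1] read 0x26 idx=9: raw=0x27007 flags P=1 W=1 U=1 S=0
  [2] read 0x27 idx=15: raw=0x2B007 flags P=1 W=1 U=1 S=0
  ✓ 0x2BF29  — 3 lookups
#1 VA=0x1C120FF29 (r,kernel):
  TLB hit vpn=0x1C120F → PA=0x2BF29
#2 VA=0x1C120FF29 (r,kernel):
  TLB hit vpn=0x1C120F → PA=0x2BF29
#3 VA=0x700C1FB98 (r,user):
  [0] read 0x22 idx=28: raw=0x2E007 flags P=1 W=1 U=1 S=0
  [1] read 0x2E idx=6: raw=0x2F007 flags P=1 W=1 U=1 S=0
  [2] read 0x2F idx=31: raw=0x7006 flags P=0 W=1 U=1 S=0
  ✗ PAGE_NOT_PRESENT  [3 reads]
#4 VA=0x6408009F2 (w,kernel):
  [0] read 0x22 idx=25: raw=0x32007 flags P=1 W=1 U=1 S=0
  [1] read 0x32 idx=4: raw=0x36007 flags P=1 W=1 U=1 S=0
  [2] read 0x36 idx=0: raw=0x3A007 flags P=1 W=1 U=1 S=0
  ✓ 0x3A9F2  — 3 lookups
#5 VA=0x1C120FF29 (r,kernel):
  TLB hit vpn=0x1C120F → PA=0x2BF29
#6 VA=0x54241EAD9 (r,kernel):
  [0] read 0x22 idx=21: raw=0x3E007 flags P=1 W=1 U=1 S=0
  [1] read 0x3E idx=18: raw=0x40007 flags P=1 W=1 U=1 S=0
  [2] read 0x40 idx=30: raw=0x41007 flags P=1 W=1 U=1 S=0
  ✓ 0x41AD9  — 3 lookups
#7 VA=0x5C241B382 (w,kernel):
  [0] read 0x22 idx=23: raw=0x45007 flags P=1 W=1 U=1 S=0
  [1] read 0x45 idx=18: raw=0x46007 flags P=1 W=1 U=1 S=0
  [2] read 0x46 idx=27: raw=0x49007 flags P=1 W=1 U=1 S=0
  ✓ 0x49382  — 3 lookups

Access #6 PA: 0x41AD9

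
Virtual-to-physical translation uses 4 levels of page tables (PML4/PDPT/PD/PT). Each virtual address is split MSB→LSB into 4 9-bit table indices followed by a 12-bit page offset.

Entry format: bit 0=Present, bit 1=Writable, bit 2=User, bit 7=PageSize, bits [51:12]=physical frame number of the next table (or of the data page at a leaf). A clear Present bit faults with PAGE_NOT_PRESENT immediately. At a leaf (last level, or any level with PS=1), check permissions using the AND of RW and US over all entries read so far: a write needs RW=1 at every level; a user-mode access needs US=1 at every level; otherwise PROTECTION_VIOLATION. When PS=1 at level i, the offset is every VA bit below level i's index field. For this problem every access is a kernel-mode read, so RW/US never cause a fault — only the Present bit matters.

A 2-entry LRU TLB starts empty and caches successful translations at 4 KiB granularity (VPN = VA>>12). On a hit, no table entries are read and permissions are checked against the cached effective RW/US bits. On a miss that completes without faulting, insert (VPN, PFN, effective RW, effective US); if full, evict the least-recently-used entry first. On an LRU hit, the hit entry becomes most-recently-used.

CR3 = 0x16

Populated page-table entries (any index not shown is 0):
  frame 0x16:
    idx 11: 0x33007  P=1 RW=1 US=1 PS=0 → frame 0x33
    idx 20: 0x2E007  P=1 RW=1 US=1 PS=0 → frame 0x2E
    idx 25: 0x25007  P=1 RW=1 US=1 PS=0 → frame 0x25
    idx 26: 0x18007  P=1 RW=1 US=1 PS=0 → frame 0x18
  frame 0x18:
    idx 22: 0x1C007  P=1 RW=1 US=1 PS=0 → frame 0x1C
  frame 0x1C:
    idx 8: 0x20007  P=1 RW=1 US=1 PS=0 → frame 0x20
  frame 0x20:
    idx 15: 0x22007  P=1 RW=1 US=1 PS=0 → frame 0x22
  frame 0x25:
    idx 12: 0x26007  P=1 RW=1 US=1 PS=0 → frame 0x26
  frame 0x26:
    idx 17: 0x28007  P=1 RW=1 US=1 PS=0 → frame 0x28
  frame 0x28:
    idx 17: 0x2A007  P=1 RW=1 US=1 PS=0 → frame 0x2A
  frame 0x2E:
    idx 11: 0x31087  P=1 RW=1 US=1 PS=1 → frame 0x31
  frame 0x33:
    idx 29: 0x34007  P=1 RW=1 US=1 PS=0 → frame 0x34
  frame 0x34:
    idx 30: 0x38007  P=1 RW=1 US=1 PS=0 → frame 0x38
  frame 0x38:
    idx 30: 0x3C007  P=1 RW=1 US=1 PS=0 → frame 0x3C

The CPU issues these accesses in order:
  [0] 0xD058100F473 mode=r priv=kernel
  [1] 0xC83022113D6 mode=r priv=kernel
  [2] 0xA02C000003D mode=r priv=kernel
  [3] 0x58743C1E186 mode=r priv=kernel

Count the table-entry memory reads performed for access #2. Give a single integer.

Trace:
#0 VA=0xD058100F473 (r,kernel):
  L0 @0x16[26] → 0x18007  P=1,RW=1,US=1,PS=0
  L1 @0x18[22] → 0x1C007  P=1,RW=1,US=1,PS=0
  L2 @0x1C[8] → 0x20007  P=1,RW=1,US=1,PS=0
  L3 @0x20[15] → 0x22007  P=1,RW=1,US=1,PS=0
  ✓ 0x22473  — 4 lookups
#1 VA=0xC83022113D6 (r,kernel):
  L0 @0x16[25] → 0x25007  P=1,RW=1,US=1,PS=0
  L1 @0x25[12] → 0x26007  P=1,RW=1,US=1,PS=0
  L2 @0x26[17] → 0x28007  P=1,RW=1,US=1,PS=0
  L3 @0x28[17] → 0x2A007  P=1,RW=1,US=1,PS=0
  ✓ 0x2A3D6  — 4 lookups
#2 VA=0xA02C000003D (r,kernel):
  L0 @0x16[20] → 0x2E007  P=1,RW=1,US=1,PS=0
  L1 @0x2E[11] → 0x31087  P=1,RW=1,US=1,PS=1
  ✓ 0x3103D (huge @L1)  — 2 lookups
#3 VA=0x58743C1E186 (r,kernel):
  L0 @0x16[11] → 0x33007  P=1,RW=1,US=1,PS=0
  L1 @0x33[29] → 0x34007  P=1,RW=1,US=1,PS=0
  L2 @0x34[30] → 0x38007  P=1,RW=1,US=1,PS=0
  L3 @0x38[30] → 0x3C007  P=1,RW=1,US=1,PS=0
  ✓ 0x3C186  — 4 lookups

Entries read for #2: 2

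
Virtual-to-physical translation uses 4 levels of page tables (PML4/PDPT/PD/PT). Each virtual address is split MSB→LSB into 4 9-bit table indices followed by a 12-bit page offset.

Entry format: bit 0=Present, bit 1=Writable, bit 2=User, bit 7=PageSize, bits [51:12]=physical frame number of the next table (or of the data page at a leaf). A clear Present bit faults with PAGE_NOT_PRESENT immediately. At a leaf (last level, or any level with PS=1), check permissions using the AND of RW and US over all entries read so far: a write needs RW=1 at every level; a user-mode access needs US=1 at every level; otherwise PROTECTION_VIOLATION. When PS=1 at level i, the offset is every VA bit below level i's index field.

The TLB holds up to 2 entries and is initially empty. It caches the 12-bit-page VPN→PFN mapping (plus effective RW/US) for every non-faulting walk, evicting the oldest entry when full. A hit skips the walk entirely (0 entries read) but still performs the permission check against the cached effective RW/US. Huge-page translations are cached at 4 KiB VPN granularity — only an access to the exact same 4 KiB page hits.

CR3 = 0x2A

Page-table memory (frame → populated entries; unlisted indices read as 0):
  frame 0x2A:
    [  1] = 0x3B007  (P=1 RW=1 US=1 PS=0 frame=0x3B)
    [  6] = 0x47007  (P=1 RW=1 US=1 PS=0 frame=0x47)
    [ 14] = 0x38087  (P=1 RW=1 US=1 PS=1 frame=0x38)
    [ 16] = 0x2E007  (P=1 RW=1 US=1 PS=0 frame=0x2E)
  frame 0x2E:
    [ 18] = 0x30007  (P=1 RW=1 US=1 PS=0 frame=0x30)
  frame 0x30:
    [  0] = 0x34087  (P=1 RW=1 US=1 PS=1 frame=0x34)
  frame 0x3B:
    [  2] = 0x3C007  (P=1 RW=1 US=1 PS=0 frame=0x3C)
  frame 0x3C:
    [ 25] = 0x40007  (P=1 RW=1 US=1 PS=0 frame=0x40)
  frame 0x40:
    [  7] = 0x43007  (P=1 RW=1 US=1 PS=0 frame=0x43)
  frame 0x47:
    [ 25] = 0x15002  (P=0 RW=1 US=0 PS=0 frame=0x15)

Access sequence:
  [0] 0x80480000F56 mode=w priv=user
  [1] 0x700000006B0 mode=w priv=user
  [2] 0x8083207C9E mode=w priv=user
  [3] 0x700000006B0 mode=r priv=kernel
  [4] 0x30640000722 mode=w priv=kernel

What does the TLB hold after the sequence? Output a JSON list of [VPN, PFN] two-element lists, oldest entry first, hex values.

Walk each access:
#0 VA=0x80480000F56 (w,user):
  [0] read 0x2A idx=16: raw=0x2E007 flags P=1 W=1 U=1 S=0
  [1] read 0x2E idx=18: raw=0x30007 flags P=1 W=1 U=1 S=0
  [2] read 0x30 idx=0: raw=0x34087 flags P=1 W=1 U=1 S=1
  → PA=0x34F56 (huge @L2)  (3 entries read)
#1 VA=0x700000006B0 (w,user):
  [0] read 0x2A idx=14: raw=0x38087 flags P=1 W=1 U=1 S=1
  → PA=0x386B0 (huge @L0)  (1 entries read)
#2 VA=0x8083207C9E (w,user):
  [0] read 0x2A idx=1: raw=0x3B007 flags P=1 W=1 U=1 S=0
  [1] read 0x3B idx=2: raw=0x3C007 flags P=1 W=1 U=1 S=0
  [2] read 0x3C idx=25: raw=0x40007 flags P=1 W=1 U=1 S=0
  [3] read 0x40 idx=7: raw=0x43007 flags P=1 W=1 U=1 S=0
  → PA=0x43C9E  (4 entries read)
#3 VA=0x700000006B0 (r,kernel):
  TLB hit vpn=0x70000000 → PA=0x386B0
#4 VA=0x30640000722 (w,kernel):
  [0] read 0x2A idx=6: raw=0x47007 flags P=1 W=1 U=1 S=0
  [1] read 0x47 idx=25: raw=0x15002 flags P=0 W=1 U=0 S=0
  ⇒ fault: PAGE_NOT_PRESENT  — 2 lookups

TLB: [["0x70000000", "0x38"], ["0x8083207", "0x43"]]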